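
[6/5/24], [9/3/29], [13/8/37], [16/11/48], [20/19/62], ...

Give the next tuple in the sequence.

First part: alternating steps +3, +4, +3, +4, …; 6, 9, 13, 16, 20 → 23.
Second part: 5, 3, 8, 11, 19 → 30 (each term is the sum of the two before it).
Third part: 24, 29, 37, 48, 62 → 79 (differences are 5, 8, 11, … (increasing by 3 each time)).
So the next tuple is [23/30/79].

[23/30/79]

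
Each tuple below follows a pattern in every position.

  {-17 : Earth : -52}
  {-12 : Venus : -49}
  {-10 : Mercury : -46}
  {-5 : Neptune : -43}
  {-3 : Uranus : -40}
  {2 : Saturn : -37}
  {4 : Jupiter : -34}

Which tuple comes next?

For the first entry, alternating steps +5, +2, +5, +2, …: -17, -12, -10, -5, -3, 2, 4 → 9.
For the planet, runs backward through the planets Mercury→Neptune: Earth, Venus, Mercury, Neptune, Uranus, Saturn, Jupiter → Mars.
Third entry: +3 each step, so -52, -49, -46, -43, -40, -37, -34 → -31.
Putting it together: {9 : Mars : -31}.

{9 : Mars : -31}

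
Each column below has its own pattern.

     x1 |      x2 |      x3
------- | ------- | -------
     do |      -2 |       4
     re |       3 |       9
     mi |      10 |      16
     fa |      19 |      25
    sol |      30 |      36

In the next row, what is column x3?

Column x1 goes do, re, mi, fa, sol → la (runs through the solfège scale do→ti).
Column x2: differences are 5, 7, 9, … (increasing by 2 each time), so -2, 3, 10, 19, 30 → 43.
Column x3: perfect squares: 2², 3², 4², …, so 4, 9, 16, 25, 36 → 49.

49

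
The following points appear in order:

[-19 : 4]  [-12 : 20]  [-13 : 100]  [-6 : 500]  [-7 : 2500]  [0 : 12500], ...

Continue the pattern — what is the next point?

First value — alternating steps +7, −1, +7, −1, …: -19, -12, -13, -6, -7, 0 → -1.
Second value: 4, 20, 100, 500, 2500, 12500 → 62500 (×5 each step).
Putting it together: [-1 : 62500].

[-1 : 62500]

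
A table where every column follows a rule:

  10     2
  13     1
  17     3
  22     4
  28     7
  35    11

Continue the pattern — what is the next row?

43  18

First component: 10, 13, 17, 22, 28, 35 → 43 (differences are 3, 4, 5, … (increasing by 1 each time)).
Second component: 2, 1, 3, 4, 7, 11 → 18 (each term is the sum of the two before it).
So the next row is 43  18.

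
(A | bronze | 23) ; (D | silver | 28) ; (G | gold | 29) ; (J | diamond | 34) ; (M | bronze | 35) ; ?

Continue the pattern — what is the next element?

(P | silver | 40)

Letter — letters move forward 3 places in the alphabet: A, D, G, J, M → P.
Rank goes bronze, silver, gold, diamond, bronze → silver (repeats bronze → silver → gold → diamond).
Third part: alternating steps +5, +1, +5, +1, …, so 23, 28, 29, 34, 35 → 40.
So the next element is (P | silver | 40).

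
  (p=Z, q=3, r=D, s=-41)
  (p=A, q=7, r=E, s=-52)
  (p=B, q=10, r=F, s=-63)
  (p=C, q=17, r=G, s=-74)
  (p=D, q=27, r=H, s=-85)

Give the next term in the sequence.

(p=E, q=44, r=I, s=-96)

P — letters move forward 1 place in the alphabet, wrapping Z→A: Z, A, B, C, D → E.
For the q, each term is the sum of the two before it: 3, 7, 10, 17, 27 → 44.
R: letters move forward 1 place in the alphabet; D, E, F, G, H → I.
S: −11 each step; -41, -52, -63, -74, -85 → -96.
So the next term is (p=E, q=44, r=I, s=-96).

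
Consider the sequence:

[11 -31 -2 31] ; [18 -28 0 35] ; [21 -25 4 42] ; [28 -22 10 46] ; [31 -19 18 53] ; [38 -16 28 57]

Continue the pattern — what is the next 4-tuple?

First value: 11, 18, 21, 28, 31, 38 → 41 (alternating steps +7, +3, +7, +3, …).
Second value: +3 each step; -31, -28, -25, -22, -19, -16 → -13.
Third value — differences are 2, 4, 6, … (increasing by 2 each time): -2, 0, 4, 10, 18, 28 → 40.
Fourth value: alternating steps +4, +7, +4, +7, …; 31, 35, 42, 46, 53, 57 → 64.
So the next 4-tuple is [41 -13 40 64].

[41 -13 40 64]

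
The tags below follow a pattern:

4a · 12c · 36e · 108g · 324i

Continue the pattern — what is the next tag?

972k

For the first component, ×3 each step: 4, 12, 36, 108, 324 → 972.
Letter — letters move forward 2 places in the alphabet: a, c, e, g, i → k.
Combining the parts gives 972k.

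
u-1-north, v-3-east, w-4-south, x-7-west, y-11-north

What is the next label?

Letter: letters move forward 1 place in the alphabet, so u, v, w, x, y → z.
Second component — each term is the sum of the two before it: 1, 3, 4, 7, 11 → 18.
Direction — repeats north → east → south → west: north, east, south, west, north → east.
Putting it together: z-18-east.

z-18-east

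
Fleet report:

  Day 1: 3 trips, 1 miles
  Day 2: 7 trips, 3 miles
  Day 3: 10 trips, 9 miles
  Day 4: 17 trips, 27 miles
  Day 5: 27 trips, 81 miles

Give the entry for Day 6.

Trips: each term is the sum of the two before it, so 3, 7, 10, 17, 27 → 44.
Miles: ×3 each step; 1, 3, 9, 27, 81 → 243.
Combining the parts gives 44 trips, 243 miles.

44 trips, 243 miles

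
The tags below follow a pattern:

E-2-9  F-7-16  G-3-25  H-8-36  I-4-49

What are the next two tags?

J-9-64 then K-5-81

Letter: E, F, G, H, I → J → K (letters move forward 1 place in the alphabet).
Second component goes 2, 7, 3, 8, 4 → 9 → 5 (alternating steps +5, −4, +5, −4, …).
Third component goes 9, 16, 25, 36, 49 → 64 → 81 (perfect squares: 3², 4², 5², …).
Putting the parts together: J-9-64 and then K-5-81.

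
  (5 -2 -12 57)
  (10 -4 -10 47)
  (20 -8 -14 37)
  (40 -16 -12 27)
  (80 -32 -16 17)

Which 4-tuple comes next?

(160 -64 -14 7)

First component: ×2 each step, so 5, 10, 20, 40, 80 → 160.
Second component: ×2 each step, so -2, -4, -8, -16, -32 → -64.
Third component — alternating steps +2, −4, +2, −4, …: -12, -10, -14, -12, -16 → -14.
Fourth component: 57, 47, 37, 27, 17 → 7 (−10 each step).
So the next 4-tuple is (160 -64 -14 7).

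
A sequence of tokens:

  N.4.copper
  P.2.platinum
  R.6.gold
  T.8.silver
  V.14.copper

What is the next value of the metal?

Metal: copper, platinum, gold, silver, copper → platinum (repeats copper → platinum → gold → silver).

platinum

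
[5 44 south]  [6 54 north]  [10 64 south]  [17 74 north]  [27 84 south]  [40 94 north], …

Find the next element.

First coordinate — differences are 1, 4, 7, … (increasing by 3 each time): 5, 6, 10, 17, 27, 40 → 56.
Second coordinate goes 44, 54, 64, 74, 84, 94 → 104 (+10 each step).
Direction: alternates south ↔ north, so south, north, south, north, south, north → south.
So the next element is [56 104 south].

[56 104 south]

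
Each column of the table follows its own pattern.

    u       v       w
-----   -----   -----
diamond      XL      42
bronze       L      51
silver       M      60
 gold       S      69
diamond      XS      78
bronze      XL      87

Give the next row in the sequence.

silver  L  96

Column u: repeats diamond → bronze → silver → gold; diamond, bronze, silver, gold, diamond, bronze → silver.
Column v: XL, L, M, S, XS, XL → L (repeats XL → L → M → S → XS).
For the column w, +9 each step: 42, 51, 60, 69, 78, 87 → 96.
Combining the parts gives silver  L  96.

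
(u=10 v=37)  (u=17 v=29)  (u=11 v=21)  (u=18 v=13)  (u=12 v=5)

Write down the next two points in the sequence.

(u=19 v=-3), (u=13 v=-11)

U goes 10, 17, 11, 18, 12 → 19 → 13 (alternating steps +7, −6, +7, −6, …).
V: −8 each step; 37, 29, 21, 13, 5 → -3 → -11.
Putting the parts together: (u=19 v=-3) and then (u=13 v=-11).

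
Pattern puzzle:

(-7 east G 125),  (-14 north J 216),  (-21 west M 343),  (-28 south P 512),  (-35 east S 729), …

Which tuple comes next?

(-42 north V 1000)

First entry: −7 each step; -7, -14, -21, -28, -35 → -42.
For the direction, repeats east → north → west → south: east, north, west, south, east → north.
Letter: G, J, M, P, S → V (letters move forward 3 places in the alphabet).
Fourth entry: perfect cubes: 5³, 6³, 7³, …, so 125, 216, 343, 512, 729 → 1000.
Combining the parts gives (-42 north V 1000).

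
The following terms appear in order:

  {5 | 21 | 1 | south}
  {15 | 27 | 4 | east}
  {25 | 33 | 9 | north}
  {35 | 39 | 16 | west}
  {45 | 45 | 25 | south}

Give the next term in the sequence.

First value goes 5, 15, 25, 35, 45 → 55 (+10 each step).
Second value: +6 each step, so 21, 27, 33, 39, 45 → 51.
Third value: perfect squares: 1², 2², 3², …, so 1, 4, 9, 16, 25 → 36.
Direction goes south, east, north, west, south → east (repeats south → east → north → west).
So the next term is {55 | 51 | 36 | east}.

{55 | 51 | 36 | east}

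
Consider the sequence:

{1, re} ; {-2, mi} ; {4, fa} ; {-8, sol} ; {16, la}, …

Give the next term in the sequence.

First part: 1, -2, 4, -8, 16 → -32 (×(-2) each step).
Note: re, mi, fa, sol, la → ti (runs through the solfège scale do→ti).
Putting it together: {-32, ti}.

{-32, ti}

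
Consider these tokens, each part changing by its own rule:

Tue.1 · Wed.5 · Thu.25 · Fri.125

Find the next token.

Sat.625

Day: runs through the weekdays Mon→Sun; Tue, Wed, Thu, Fri → Sat.
Second component — ×5 each step: 1, 5, 25, 125 → 625.
So the next token is Sat.625.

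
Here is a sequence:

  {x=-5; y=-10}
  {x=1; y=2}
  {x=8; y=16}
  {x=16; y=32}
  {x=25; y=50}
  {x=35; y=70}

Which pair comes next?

{x=46; y=92}

For the x, differences are 6, 7, 8, … (increasing by 1 each time): -5, 1, 8, 16, 25, 35 → 46.
Y: -10, 2, 16, 32, 50, 70 → 92 (always 2 × the x).
So the next pair is {x=46; y=92}.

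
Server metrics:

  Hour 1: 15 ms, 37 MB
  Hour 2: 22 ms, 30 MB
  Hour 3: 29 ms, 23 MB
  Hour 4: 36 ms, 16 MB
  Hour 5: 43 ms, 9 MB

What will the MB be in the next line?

Ms — +7 each step: 15, 22, 29, 36, 43 → 50.
MB: together with the ms always sums to 52, so 37, 30, 23, 16, 9 → 2.

2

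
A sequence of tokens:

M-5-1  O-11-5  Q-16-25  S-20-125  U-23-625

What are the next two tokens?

Letter — letters move forward 2 places in the alphabet: M, O, Q, S, U → W → Y.
Second component: differences are 6, 5, 4, … (decreasing by 1 each time); 5, 11, 16, 20, 23 → 25 → 26.
For the third component, ×5 each step: 1, 5, 25, 125, 625 → 3125 → 15625.
So the next two tokens are W-25-3125 and Y-26-15625.

W-25-3125 then Y-26-15625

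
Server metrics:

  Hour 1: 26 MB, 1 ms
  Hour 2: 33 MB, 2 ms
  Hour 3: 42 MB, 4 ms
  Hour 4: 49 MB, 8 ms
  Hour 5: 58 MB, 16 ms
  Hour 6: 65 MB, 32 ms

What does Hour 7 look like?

MB: 26, 33, 42, 49, 58, 65 → 74 (alternating steps +7, +9, +7, +9, …).
Ms: ×2 each step; 1, 2, 4, 8, 16, 32 → 64.
Putting it together: 74 MB, 64 ms.

74 MB, 64 ms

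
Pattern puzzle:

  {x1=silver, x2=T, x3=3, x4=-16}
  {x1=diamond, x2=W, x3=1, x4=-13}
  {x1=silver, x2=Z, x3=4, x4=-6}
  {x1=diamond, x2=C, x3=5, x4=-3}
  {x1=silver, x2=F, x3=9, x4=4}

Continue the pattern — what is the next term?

{x1=diamond, x2=I, x3=14, x4=7}

For the x1, alternates silver ↔ diamond: silver, diamond, silver, diamond, silver → diamond.
X2 goes T, W, Z, C, F → I (letters move forward 3 places in the alphabet, wrapping Z→A).
X3: 3, 1, 4, 5, 9 → 14 (each term is the sum of the two before it).
For the x4, alternating steps +3, +7, +3, +7, …: -16, -13, -6, -3, 4 → 7.
So the next term is {x1=diamond, x2=I, x3=14, x4=7}.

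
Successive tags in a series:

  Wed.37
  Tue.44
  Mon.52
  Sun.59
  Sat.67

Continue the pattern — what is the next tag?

Fri.74

Day goes Wed, Tue, Mon, Sun, Sat → Fri (runs backward through the weekdays Mon→Sun).
Second component: 37, 44, 52, 59, 67 → 74 (alternating steps +7, +8, +7, +8, …).
So the next tag is Fri.74.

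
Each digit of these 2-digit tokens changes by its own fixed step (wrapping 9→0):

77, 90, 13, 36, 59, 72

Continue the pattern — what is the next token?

95

First digit: +2 each step, mod 10, so 7, 9, 1, 3, 5, 7 → 9.
For the second digit, +3 each step, mod 10: 7, 0, 3, 6, 9, 2 → 5.
So the next token is 95.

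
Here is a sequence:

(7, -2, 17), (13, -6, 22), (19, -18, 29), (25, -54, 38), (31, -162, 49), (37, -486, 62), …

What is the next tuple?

(43, -1458, 77)

First slot goes 7, 13, 19, 25, 31, 37 → 43 (+6 each step).
Second slot: ×3 each step, so -2, -6, -18, -54, -162, -486 → -1458.
Third slot: differences are 5, 7, 9, … (increasing by 2 each time), so 17, 22, 29, 38, 49, 62 → 77.
So the next tuple is (43, -1458, 77).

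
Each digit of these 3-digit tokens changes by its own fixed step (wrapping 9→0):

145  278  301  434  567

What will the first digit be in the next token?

6

For the first digit, +1 each step, mod 10: 1, 2, 3, 4, 5 → 6.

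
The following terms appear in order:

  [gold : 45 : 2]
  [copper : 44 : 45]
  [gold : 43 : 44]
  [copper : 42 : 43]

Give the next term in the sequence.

Metal: alternates gold ↔ copper; gold, copper, gold, copper → gold.
Second slot — −1 each step: 45, 44, 43, 42 → 41.
Third slot: always the previous value of the second slot; 2, 45, 44, 43 → 42.
Combining the parts gives [gold : 41 : 42].

[gold : 41 : 42]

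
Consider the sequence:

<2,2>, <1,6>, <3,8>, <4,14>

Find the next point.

First part — each term is the sum of the two before it: 2, 1, 3, 4 → 7.
For the second part, each term is the sum of the two before it: 2, 6, 8, 14 → 22.
Combining the parts gives <7,22>.

<7,22>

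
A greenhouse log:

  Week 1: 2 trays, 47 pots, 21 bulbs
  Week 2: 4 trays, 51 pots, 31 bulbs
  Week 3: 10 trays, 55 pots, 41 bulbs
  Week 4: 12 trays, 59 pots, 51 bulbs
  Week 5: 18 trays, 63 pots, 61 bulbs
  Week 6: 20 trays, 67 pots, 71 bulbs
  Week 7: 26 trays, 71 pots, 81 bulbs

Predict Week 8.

Trays — alternating steps +2, +6, +2, +6, …: 2, 4, 10, 12, 18, 20, 26 → 28.
Pots — +4 each step: 47, 51, 55, 59, 63, 67, 71 → 75.
Bulbs goes 21, 31, 41, 51, 61, 71, 81 → 91 (+10 each step).
Putting it together: 28 trays, 75 pots, 91 bulbs.

28 trays, 75 pots, 91 bulbs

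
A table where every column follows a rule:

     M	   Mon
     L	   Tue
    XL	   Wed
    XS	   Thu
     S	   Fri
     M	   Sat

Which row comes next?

Size: repeats M → L → XL → XS → S, so M, L, XL, XS, S, M → L.
Day: Mon, Tue, Wed, Thu, Fri, Sat → Sun (runs through the weekdays Mon→Sun).
So the next row is L  Sun.

L  Sun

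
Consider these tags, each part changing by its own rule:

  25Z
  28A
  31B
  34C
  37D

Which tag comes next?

40E

First component goes 25, 28, 31, 34, 37 → 40 (+3 each step).
Letter: letters move forward 1 place in the alphabet, wrapping Z→A, so Z, A, B, C, D → E.
Putting it together: 40E.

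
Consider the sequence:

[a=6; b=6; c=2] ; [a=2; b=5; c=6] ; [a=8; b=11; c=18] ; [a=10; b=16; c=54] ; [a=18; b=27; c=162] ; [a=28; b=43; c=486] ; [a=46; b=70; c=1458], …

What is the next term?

[a=74; b=113; c=4374]

For the a, each term is the sum of the two before it: 6, 2, 8, 10, 18, 28, 46 → 74.
For the b, each term is the sum of the two before it: 6, 5, 11, 16, 27, 43, 70 → 113.
C: ×3 each step; 2, 6, 18, 54, 162, 486, 1458 → 4374.
Combining the parts gives [a=74; b=113; c=4374].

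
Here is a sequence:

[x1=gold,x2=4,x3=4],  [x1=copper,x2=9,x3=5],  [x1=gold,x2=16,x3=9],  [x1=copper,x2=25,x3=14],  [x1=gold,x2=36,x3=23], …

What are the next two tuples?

[x1=copper,x2=49,x3=37], [x1=gold,x2=64,x3=60]

X1: gold, copper, gold, copper, gold → copper → gold (alternates gold ↔ copper).
X2 goes 4, 9, 16, 25, 36 → 49 → 64 (perfect squares: 2², 3², 4², …).
X3: 4, 5, 9, 14, 23 → 37 → 60 (each term is the sum of the two before it).
Putting the parts together: [x1=copper,x2=49,x3=37] and then [x1=gold,x2=64,x3=60].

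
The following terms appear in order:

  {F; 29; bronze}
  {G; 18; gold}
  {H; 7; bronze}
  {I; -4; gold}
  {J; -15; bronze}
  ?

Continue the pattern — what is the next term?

{K; -26; gold}

Letter: letters move forward 1 place in the alphabet; F, G, H, I, J → K.
For the second slot, −11 each step: 29, 18, 7, -4, -15 → -26.
Rank goes bronze, gold, bronze, gold, bronze → gold (alternates bronze ↔ gold).
So the next term is {K; -26; gold}.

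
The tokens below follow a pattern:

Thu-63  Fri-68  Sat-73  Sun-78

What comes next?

Day — runs through the weekdays Mon→Sun: Thu, Fri, Sat, Sun → Mon.
For the second component, +5 each step: 63, 68, 73, 78 → 83.
Putting it together: Mon-83.

Mon-83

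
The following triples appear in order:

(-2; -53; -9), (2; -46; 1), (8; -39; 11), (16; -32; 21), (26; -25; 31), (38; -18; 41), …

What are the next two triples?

(52; -11; 51), (68; -4; 61)

First part goes -2, 2, 8, 16, 26, 38 → 52 → 68 (differences are 4, 6, 8, … (increasing by 2 each time)).
Second part goes -53, -46, -39, -32, -25, -18 → -11 → -4 (+7 each step).
Third part: +10 each step; -9, 1, 11, 21, 31, 41 → 51 → 61.
So the next two triples are (52; -11; 51) and (68; -4; 61).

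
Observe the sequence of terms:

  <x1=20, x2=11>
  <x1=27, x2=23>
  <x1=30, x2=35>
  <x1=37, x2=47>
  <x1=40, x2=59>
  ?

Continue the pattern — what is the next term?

X1 goes 20, 27, 30, 37, 40 → 47 (alternating steps +7, +3, +7, +3, …).
X2: 11, 23, 35, 47, 59 → 71 (+12 each step).
Combining the parts gives <x1=47, x2=71>.

<x1=47, x2=71>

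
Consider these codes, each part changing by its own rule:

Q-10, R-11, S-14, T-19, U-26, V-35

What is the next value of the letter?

W

Letter: Q, R, S, T, U, V → W (letters move forward 1 place in the alphabet).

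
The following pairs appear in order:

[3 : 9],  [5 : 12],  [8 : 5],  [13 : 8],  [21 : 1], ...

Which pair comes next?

For the first entry, each term is the sum of the two before it: 3, 5, 8, 13, 21 → 34.
Second entry — alternating steps +3, −7, +3, −7, …: 9, 12, 5, 8, 1 → 4.
So the next pair is [34 : 4].

[34 : 4]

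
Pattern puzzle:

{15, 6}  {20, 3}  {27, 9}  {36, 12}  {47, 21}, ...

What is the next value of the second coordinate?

First coordinate: differences are 5, 7, 9, … (increasing by 2 each time), so 15, 20, 27, 36, 47 → 60.
Second coordinate goes 6, 3, 9, 12, 21 → 33 (each term is the sum of the two before it).

33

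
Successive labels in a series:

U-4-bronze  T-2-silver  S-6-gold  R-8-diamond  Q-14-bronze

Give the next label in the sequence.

P-22-silver

Letter: letters move back 1 place in the alphabet, so U, T, S, R, Q → P.
Second component goes 4, 2, 6, 8, 14 → 22 (each term is the sum of the two before it).
Rank goes bronze, silver, gold, diamond, bronze → silver (repeats bronze → silver → gold → diamond).
So the next label is P-22-silver.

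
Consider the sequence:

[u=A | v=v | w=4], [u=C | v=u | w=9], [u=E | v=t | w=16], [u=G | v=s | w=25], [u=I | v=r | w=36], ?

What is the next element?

U: letters move forward 2 places in the alphabet; A, C, E, G, I → K.
V: letters move back 1 place in the alphabet; v, u, t, s, r → q.
For the w, perfect squares: 2², 3², 4², …: 4, 9, 16, 25, 36 → 49.
Combining the parts gives [u=K | v=q | w=49].

[u=K | v=q | w=49]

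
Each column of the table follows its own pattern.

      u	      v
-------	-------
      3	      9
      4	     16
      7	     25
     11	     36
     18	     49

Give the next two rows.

29  64; 47  81

Column u: each term is the sum of the two before it; 3, 4, 7, 11, 18 → 29 → 47.
For the column v, perfect squares: 3², 4², 5², …: 9, 16, 25, 36, 49 → 64 → 81.
Putting the parts together: 29  64 and then 47  81.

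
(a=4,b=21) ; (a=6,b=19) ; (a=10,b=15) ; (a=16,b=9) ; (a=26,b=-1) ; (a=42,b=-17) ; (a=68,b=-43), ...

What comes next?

A goes 4, 6, 10, 16, 26, 42, 68 → 110 (each term is the sum of the two before it).
B: together with the a always sums to 25, so 21, 19, 15, 9, -1, -17, -43 → -85.
Putting it together: (a=110,b=-85).

(a=110,b=-85)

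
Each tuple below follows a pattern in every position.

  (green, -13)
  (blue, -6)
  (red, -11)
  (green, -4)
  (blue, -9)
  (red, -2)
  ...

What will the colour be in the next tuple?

green

Colour goes green, blue, red, green, blue, red → green (repeats green → blue → red).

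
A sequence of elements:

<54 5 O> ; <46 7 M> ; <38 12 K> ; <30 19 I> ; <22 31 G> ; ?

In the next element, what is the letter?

Letter: letters move back 2 places in the alphabet; O, M, K, I, G → E.

E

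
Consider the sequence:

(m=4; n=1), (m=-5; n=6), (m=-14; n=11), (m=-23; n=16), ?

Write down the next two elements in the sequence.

M: −9 each step; 4, -5, -14, -23 → -32 → -41.
N — +5 each step: 1, 6, 11, 16 → 21 → 26.
Putting the parts together: (m=-32; n=21) and then (m=-41; n=26).

(m=-32; n=21), (m=-41; n=26)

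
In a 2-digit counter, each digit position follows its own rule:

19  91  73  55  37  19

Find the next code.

91

First digit: −2 each step, mod 10; 1, 9, 7, 5, 3, 1 → 9.
Second digit — +2 each step, mod 10: 9, 1, 3, 5, 7, 9 → 1.
Putting it together: 91.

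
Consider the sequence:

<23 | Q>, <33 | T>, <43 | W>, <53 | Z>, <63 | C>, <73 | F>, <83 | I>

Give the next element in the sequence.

<93 | L>

For the first entry, +10 each step: 23, 33, 43, 53, 63, 73, 83 → 93.
Letter: letters move forward 3 places in the alphabet, wrapping Z→A, so Q, T, W, Z, C, F, I → L.
Combining the parts gives <93 | L>.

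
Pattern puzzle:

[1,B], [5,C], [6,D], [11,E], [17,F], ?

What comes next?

First coordinate: 1, 5, 6, 11, 17 → 28 (each term is the sum of the two before it).
Letter goes B, C, D, E, F → G (letters move forward 1 place in the alphabet).
Combining the parts gives [28,G].

[28,G]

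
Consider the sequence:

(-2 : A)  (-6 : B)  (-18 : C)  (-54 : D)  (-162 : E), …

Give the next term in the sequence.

First coordinate: ×3 each step; -2, -6, -18, -54, -162 → -486.
Letter: A, B, C, D, E → F (letters move forward 1 place in the alphabet).
Combining the parts gives (-486 : F).

(-486 : F)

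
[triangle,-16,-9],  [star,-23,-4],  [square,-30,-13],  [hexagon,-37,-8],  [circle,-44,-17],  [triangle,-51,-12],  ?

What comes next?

[star,-58,-21]

Shape: repeats triangle → star → square → hexagon → circle; triangle, star, square, hexagon, circle, triangle → star.
Second entry — −7 each step: -16, -23, -30, -37, -44, -51 → -58.
Third entry: -9, -4, -13, -8, -17, -12 → -21 (alternating steps +5, −9, +5, −9, …).
Putting it together: [star,-58,-21].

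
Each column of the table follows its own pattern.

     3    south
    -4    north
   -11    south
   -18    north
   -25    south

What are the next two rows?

First component: −7 each step, so 3, -4, -11, -18, -25 → -32 → -39.
Direction — alternates south ↔ north: south, north, south, north, south → north → south.
So the next two rows are -32  north and -39  south.

-32  north; -39  south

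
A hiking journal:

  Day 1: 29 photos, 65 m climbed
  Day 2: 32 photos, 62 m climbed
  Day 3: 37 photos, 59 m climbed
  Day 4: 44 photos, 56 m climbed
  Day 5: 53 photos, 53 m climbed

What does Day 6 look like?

For the photos, differences are 3, 5, 7, … (increasing by 2 each time): 29, 32, 37, 44, 53 → 64.
M climbed: −3 each step; 65, 62, 59, 56, 53 → 50.
Combining the parts gives 64 photos, 50 m climbed.

64 photos, 50 m climbed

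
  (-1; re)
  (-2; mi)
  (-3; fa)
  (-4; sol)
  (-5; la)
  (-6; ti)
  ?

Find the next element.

(-7; do)

First component: -1, -2, -3, -4, -5, -6 → -7 (−1 each step).
Note: runs through the solfège scale do→ti, so re, mi, fa, sol, la, ti → do.
Combining the parts gives (-7; do).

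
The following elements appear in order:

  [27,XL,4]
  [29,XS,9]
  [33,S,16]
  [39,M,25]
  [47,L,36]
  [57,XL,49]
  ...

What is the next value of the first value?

First value: differences are 2, 4, 6, … (increasing by 2 each time); 27, 29, 33, 39, 47, 57 → 69.

69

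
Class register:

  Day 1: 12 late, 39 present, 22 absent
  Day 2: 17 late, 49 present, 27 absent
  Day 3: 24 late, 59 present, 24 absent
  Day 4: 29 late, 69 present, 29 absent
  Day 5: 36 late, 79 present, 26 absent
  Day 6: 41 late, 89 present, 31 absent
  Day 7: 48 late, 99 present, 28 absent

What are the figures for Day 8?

53 late, 109 present, 33 absent

Late — alternating steps +5, +7, +5, +7, …: 12, 17, 24, 29, 36, 41, 48 → 53.
For the present, +10 each step: 39, 49, 59, 69, 79, 89, 99 → 109.
Absent — alternating steps +5, −3, +5, −3, …: 22, 27, 24, 29, 26, 31, 28 → 33.
So the next record is 53 late, 109 present, 33 absent.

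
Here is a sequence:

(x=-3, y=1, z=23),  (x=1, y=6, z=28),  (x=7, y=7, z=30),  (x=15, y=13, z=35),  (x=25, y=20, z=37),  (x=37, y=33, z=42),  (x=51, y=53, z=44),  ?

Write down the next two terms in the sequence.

(x=67, y=86, z=49), (x=85, y=139, z=51)

X — differences are 4, 6, 8, … (increasing by 2 each time): -3, 1, 7, 15, 25, 37, 51 → 67 → 85.
Y: each term is the sum of the two before it, so 1, 6, 7, 13, 20, 33, 53 → 86 → 139.
Z: alternating steps +5, +2, +5, +2, …, so 23, 28, 30, 35, 37, 42, 44 → 49 → 51.
So the next two terms are (x=67, y=86, z=49) and (x=85, y=139, z=51).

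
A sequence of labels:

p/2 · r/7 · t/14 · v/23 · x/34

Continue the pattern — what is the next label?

z/47

Letter: p, r, t, v, x → z (letters move forward 2 places in the alphabet).
Second component: differences are 5, 7, 9, … (increasing by 2 each time), so 2, 7, 14, 23, 34 → 47.
Putting it together: z/47.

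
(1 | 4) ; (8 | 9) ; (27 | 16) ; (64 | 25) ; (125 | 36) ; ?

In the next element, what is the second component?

First component: 1, 8, 27, 64, 125 → 216 (perfect cubes: 1³, 2³, 3³, …).
For the second component, perfect squares: 2², 3², 4², …: 4, 9, 16, 25, 36 → 49.

49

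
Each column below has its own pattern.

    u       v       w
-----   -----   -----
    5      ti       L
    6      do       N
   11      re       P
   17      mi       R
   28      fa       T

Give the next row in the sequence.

45  sol  V

Column u: 5, 6, 11, 17, 28 → 45 (each term is the sum of the two before it).
Column v: runs through the solfège scale do→ti, so ti, do, re, mi, fa → sol.
For the column w, letters move forward 2 places in the alphabet: L, N, P, R, T → V.
Combining the parts gives 45  sol  V.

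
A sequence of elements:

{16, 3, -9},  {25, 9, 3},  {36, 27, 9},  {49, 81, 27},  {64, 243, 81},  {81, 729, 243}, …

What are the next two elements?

{100, 2187, 729}, {121, 6561, 2187}

First entry: 16, 25, 36, 49, 64, 81 → 100 → 121 (perfect squares: 4², 5², 6², …).
Second entry goes 3, 9, 27, 81, 243, 729 → 2187 → 6561 (×3 each step).
For the third entry, always the previous value of the second entry: -9, 3, 9, 27, 81, 243 → 729 → 2187.
Putting the parts together: {100, 2187, 729} and then {121, 6561, 2187}.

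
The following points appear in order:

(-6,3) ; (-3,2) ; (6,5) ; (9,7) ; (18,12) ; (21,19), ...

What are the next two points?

(30,31), (33,50)

First value: alternating steps +3, +9, +3, +9, …, so -6, -3, 6, 9, 18, 21 → 30 → 33.
Second value: each term is the sum of the two before it, so 3, 2, 5, 7, 12, 19 → 31 → 50.
So the next two points are (30,31) and (33,50).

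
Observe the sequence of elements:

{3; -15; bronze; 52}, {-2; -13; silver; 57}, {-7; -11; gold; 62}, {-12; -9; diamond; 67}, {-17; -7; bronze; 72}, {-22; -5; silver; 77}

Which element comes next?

{-27; -3; gold; 82}

For the first slot, −5 each step: 3, -2, -7, -12, -17, -22 → -27.
Second slot: +2 each step; -15, -13, -11, -9, -7, -5 → -3.
Rank — repeats bronze → silver → gold → diamond: bronze, silver, gold, diamond, bronze, silver → gold.
Fourth slot goes 52, 57, 62, 67, 72, 77 → 82 (+5 each step).
Combining the parts gives {-27; -3; gold; 82}.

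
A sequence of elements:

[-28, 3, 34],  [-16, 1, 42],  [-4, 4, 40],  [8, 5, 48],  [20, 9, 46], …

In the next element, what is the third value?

Third value — alternating steps +8, −2, +8, −2, …: 34, 42, 40, 48, 46 → 54.

54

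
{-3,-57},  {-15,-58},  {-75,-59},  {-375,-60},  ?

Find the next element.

{-1875,-61}

First coordinate goes -3, -15, -75, -375 → -1875 (×5 each step).
Second coordinate: −1 each step; -57, -58, -59, -60 → -61.
So the next element is {-1875,-61}.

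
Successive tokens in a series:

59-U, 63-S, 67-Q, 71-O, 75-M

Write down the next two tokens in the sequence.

79-K then 83-I

First component: +4 each step; 59, 63, 67, 71, 75 → 79 → 83.
Letter: letters move back 2 places in the alphabet; U, S, Q, O, M → K → I.
So the next two tokens are 79-K and 83-I.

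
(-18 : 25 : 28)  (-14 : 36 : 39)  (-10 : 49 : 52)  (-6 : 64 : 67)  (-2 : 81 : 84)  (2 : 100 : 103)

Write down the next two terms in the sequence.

(6 : 121 : 124), (10 : 144 : 147)

First entry — +4 each step: -18, -14, -10, -6, -2, 2 → 6 → 10.
For the second entry, perfect squares: 5², 6², 7², …: 25, 36, 49, 64, 81, 100 → 121 → 144.
Third entry: 28, 39, 52, 67, 84, 103 → 124 → 147 (always 3 more than the second entry).
Putting the parts together: (6 : 121 : 124) and then (10 : 144 : 147).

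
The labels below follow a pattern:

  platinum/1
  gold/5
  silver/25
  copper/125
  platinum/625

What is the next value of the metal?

gold

Metal: repeats platinum → gold → silver → copper, so platinum, gold, silver, copper, platinum → gold.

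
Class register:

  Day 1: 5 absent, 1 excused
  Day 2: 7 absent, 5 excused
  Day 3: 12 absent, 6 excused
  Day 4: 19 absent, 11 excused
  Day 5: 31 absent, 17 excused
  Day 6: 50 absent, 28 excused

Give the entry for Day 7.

81 absent, 45 excused

Absent: 5, 7, 12, 19, 31, 50 → 81 (each term is the sum of the two before it).
Excused: each term is the sum of the two before it, so 1, 5, 6, 11, 17, 28 → 45.
Putting it together: 81 absent, 45 excused.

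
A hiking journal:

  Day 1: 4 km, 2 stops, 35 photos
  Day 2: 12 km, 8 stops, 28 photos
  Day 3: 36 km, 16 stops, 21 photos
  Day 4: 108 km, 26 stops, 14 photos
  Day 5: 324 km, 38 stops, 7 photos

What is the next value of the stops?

Stops — differences are 6, 8, 10, … (increasing by 2 each time): 2, 8, 16, 26, 38 → 52.

52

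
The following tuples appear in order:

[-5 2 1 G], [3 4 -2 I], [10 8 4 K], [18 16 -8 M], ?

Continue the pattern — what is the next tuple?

For the first component, alternating steps +8, +7, +8, +7, …: -5, 3, 10, 18 → 25.
Second component: 2, 4, 8, 16 → 32 (×2 each step).
Third component: ×(-2) each step, so 1, -2, 4, -8 → 16.
Letter goes G, I, K, M → O (letters move forward 2 places in the alphabet).
So the next tuple is [25 32 16 O].

[25 32 16 O]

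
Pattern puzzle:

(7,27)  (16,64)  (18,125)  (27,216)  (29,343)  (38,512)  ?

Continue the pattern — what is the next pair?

(40,729)

First component — alternating steps +9, +2, +9, +2, …: 7, 16, 18, 27, 29, 38 → 40.
Second component: perfect cubes: 3³, 4³, 5³, …, so 27, 64, 125, 216, 343, 512 → 729.
Putting it together: (40,729).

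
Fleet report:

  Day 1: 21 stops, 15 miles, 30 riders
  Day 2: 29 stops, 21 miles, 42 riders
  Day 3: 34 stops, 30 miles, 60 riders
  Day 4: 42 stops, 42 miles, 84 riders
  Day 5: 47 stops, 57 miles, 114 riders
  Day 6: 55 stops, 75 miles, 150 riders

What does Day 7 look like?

60 stops, 96 miles, 192 riders

Stops — alternating steps +8, +5, +8, +5, …: 21, 29, 34, 42, 47, 55 → 60.
Miles goes 15, 21, 30, 42, 57, 75 → 96 (differences are 6, 9, 12, … (increasing by 3 each time)).
Riders goes 30, 42, 60, 84, 114, 150 → 192 (always 2 × the miles).
Putting it together: 60 stops, 96 miles, 192 riders.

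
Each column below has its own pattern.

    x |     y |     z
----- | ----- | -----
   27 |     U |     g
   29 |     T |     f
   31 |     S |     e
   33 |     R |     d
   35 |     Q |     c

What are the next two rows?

For the column x, +2 each step: 27, 29, 31, 33, 35 → 37 → 39.
For the column y, letters move back 1 place in the alphabet: U, T, S, R, Q → P → O.
Column z goes g, f, e, d, c → b → a (letters move back 1 place in the alphabet).
Putting the parts together: 37  P  b and then 39  O  a.

37  P  b; 39  O  a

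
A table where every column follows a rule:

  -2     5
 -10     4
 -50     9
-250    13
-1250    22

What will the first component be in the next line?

For the first component, ×5 each step: -2, -10, -50, -250, -1250 → -6250.
Second component goes 5, 4, 9, 13, 22 → 35 (each term is the sum of the two before it).

-6250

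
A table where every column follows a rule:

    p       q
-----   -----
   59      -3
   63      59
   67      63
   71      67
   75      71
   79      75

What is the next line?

83  79

For the column p, +4 each step: 59, 63, 67, 71, 75, 79 → 83.
Column q — always the previous value of the column p: -3, 59, 63, 67, 71, 75 → 79.
Putting it together: 83  79.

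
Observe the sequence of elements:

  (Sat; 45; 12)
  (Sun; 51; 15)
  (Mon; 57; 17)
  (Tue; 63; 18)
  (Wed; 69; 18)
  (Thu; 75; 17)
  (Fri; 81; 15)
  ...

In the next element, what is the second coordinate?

87

Second coordinate — +6 each step: 45, 51, 57, 63, 69, 75, 81 → 87.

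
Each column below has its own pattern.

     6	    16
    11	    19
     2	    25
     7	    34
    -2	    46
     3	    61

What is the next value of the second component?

79

Second component: differences are 3, 6, 9, … (increasing by 3 each time); 16, 19, 25, 34, 46, 61 → 79.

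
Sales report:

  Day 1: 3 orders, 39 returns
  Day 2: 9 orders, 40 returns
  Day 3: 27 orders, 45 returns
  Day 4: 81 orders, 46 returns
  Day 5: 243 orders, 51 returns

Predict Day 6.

Orders — ×3 each step: 3, 9, 27, 81, 243 → 729.
Returns goes 39, 40, 45, 46, 51 → 52 (alternating steps +1, +5, +1, +5, …).
Putting it together: 729 orders, 52 returns.

729 orders, 52 returns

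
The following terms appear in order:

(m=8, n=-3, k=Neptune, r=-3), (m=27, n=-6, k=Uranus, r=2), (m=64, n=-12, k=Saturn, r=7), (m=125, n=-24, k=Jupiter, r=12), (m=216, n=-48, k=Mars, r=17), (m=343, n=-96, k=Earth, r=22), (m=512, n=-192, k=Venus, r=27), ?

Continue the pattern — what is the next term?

M: 8, 27, 64, 125, 216, 343, 512 → 729 (perfect cubes: 2³, 3³, 4³, …).
N — ×2 each step: -3, -6, -12, -24, -48, -96, -192 → -384.
K: runs backward through the planets Mercury→Neptune; Neptune, Uranus, Saturn, Jupiter, Mars, Earth, Venus → Mercury.
R goes -3, 2, 7, 12, 17, 22, 27 → 32 (+5 each step).
So the next term is (m=729, n=-384, k=Mercury, r=32).

(m=729, n=-384, k=Mercury, r=32)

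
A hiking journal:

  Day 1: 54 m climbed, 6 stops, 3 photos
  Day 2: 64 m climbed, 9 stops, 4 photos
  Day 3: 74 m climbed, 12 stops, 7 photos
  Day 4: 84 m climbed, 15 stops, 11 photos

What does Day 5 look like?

94 m climbed, 18 stops, 18 photos

M climbed: +10 each step, so 54, 64, 74, 84 → 94.
Stops goes 6, 9, 12, 15 → 18 (+3 each step).
Photos — each term is the sum of the two before it: 3, 4, 7, 11 → 18.
Combining the parts gives 94 m climbed, 18 stops, 18 photos.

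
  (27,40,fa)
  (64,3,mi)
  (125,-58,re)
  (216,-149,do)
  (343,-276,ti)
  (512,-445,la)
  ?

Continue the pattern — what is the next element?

First value: perfect cubes: 3³, 4³, 5³, …, so 27, 64, 125, 216, 343, 512 → 729.
Second value: together with the first value always sums to 67; 40, 3, -58, -149, -276, -445 → -662.
Note: runs backward through the solfège scale do→ti, so fa, mi, re, do, ti, la → sol.
Combining the parts gives (729,-662,sol).

(729,-662,sol)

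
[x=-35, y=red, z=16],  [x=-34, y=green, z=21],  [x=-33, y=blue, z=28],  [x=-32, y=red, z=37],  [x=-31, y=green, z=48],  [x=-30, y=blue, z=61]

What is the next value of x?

X: +1 each step; -35, -34, -33, -32, -31, -30 → -29.
Y: red, green, blue, red, green, blue → red (repeats red → green → blue).
Z — differences are 5, 7, 9, … (increasing by 2 each time): 16, 21, 28, 37, 48, 61 → 76.

-29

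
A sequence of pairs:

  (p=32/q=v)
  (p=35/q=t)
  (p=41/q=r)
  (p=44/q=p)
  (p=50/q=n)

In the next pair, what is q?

l

P: alternating steps +3, +6, +3, +6, …, so 32, 35, 41, 44, 50 → 53.
Q: v, t, r, p, n → l (letters move back 2 places in the alphabet).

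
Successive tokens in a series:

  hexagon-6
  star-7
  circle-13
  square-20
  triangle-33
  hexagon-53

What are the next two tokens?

Shape: repeats hexagon → star → circle → square → triangle, so hexagon, star, circle, square, triangle, hexagon → star → circle.
Second component: 6, 7, 13, 20, 33, 53 → 86 → 139 (each term is the sum of the two before it).
Putting the parts together: star-86 and then circle-139.

star-86, circle-139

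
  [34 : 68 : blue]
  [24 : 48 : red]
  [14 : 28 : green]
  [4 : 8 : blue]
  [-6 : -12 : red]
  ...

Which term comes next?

[-16 : -32 : green]

First component goes 34, 24, 14, 4, -6 → -16 (−10 each step).
Second component: always 2 × the first component, so 68, 48, 28, 8, -12 → -32.
Colour: repeats blue → red → green; blue, red, green, blue, red → green.
Putting it together: [-16 : -32 : green].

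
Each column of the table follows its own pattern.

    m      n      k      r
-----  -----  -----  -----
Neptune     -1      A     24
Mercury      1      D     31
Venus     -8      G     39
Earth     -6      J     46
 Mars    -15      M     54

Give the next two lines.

Jupiter  -13  P  61; Saturn  -22  S  69

Column m: runs through the planets Mercury→Neptune, so Neptune, Mercury, Venus, Earth, Mars → Jupiter → Saturn.
For the column n, alternating steps +2, −9, +2, −9, …: -1, 1, -8, -6, -15 → -13 → -22.
For the column k, letters move forward 3 places in the alphabet: A, D, G, J, M → P → S.
Column r: alternating steps +7, +8, +7, +8, …, so 24, 31, 39, 46, 54 → 61 → 69.
So the next two lines are Jupiter  -13  P  61 and Saturn  -22  S  69.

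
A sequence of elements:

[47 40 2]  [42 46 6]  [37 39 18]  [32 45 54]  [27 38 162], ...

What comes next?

First component: 47, 42, 37, 32, 27 → 22 (−5 each step).
Second component: alternating steps +6, −7, +6, −7, …, so 40, 46, 39, 45, 38 → 44.
Third component goes 2, 6, 18, 54, 162 → 486 (×3 each step).
Combining the parts gives [22 44 486].

[22 44 486]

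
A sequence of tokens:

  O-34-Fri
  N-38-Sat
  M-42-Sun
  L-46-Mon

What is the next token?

Letter: letters move back 1 place in the alphabet; O, N, M, L → K.
Second component goes 34, 38, 42, 46 → 50 (+4 each step).
For the day, runs through the weekdays Mon→Sun: Fri, Sat, Sun, Mon → Tue.
Combining the parts gives K-50-Tue.

K-50-Tue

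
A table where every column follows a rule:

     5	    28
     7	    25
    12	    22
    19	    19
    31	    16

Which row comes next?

50  13

For the first component, each term is the sum of the two before it: 5, 7, 12, 19, 31 → 50.
Second component: −3 each step; 28, 25, 22, 19, 16 → 13.
Putting it together: 50  13.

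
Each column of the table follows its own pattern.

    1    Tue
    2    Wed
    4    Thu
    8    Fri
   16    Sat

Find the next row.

32  Sun

First component: ×2 each step; 1, 2, 4, 8, 16 → 32.
Day: Tue, Wed, Thu, Fri, Sat → Sun (runs through the weekdays Mon→Sun).
Putting it together: 32  Sun.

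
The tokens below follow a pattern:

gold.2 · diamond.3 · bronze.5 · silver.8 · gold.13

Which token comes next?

Rank: gold, diamond, bronze, silver, gold → diamond (repeats gold → diamond → bronze → silver).
Second component: 2, 3, 5, 8, 13 → 21 (each term is the sum of the two before it).
So the next token is diamond.21.

diamond.21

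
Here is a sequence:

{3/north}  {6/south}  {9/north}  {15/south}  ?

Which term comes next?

{24/north}

First value goes 3, 6, 9, 15 → 24 (each term is the sum of the two before it).
For the direction, alternates north ↔ south: north, south, north, south → north.
Putting it together: {24/north}.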